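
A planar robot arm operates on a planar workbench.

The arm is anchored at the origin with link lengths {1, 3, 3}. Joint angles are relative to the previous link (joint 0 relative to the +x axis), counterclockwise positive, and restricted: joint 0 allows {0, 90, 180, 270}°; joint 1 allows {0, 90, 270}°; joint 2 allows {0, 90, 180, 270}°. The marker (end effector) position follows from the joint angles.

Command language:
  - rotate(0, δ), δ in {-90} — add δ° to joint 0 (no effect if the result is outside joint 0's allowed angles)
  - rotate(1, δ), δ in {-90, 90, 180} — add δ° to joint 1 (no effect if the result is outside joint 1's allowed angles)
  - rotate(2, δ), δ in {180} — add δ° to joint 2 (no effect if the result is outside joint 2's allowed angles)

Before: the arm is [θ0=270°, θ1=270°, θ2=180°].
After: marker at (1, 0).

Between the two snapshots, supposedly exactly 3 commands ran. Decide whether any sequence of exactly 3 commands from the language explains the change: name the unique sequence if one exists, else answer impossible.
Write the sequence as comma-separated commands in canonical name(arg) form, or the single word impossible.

rotate(0, -90), rotate(0, -90), rotate(0, -90)

initial: [θ0=270°, θ1=270°, θ2=180°]
step 1 (rotate(0, -90)): [θ0=180°, θ1=270°, θ2=180°]
step 2 (rotate(0, -90)): [θ0=90°, θ1=270°, θ2=180°]
step 3 (rotate(0, -90)): [θ0=0°, θ1=270°, θ2=180°]
no rival 3-sequence matches.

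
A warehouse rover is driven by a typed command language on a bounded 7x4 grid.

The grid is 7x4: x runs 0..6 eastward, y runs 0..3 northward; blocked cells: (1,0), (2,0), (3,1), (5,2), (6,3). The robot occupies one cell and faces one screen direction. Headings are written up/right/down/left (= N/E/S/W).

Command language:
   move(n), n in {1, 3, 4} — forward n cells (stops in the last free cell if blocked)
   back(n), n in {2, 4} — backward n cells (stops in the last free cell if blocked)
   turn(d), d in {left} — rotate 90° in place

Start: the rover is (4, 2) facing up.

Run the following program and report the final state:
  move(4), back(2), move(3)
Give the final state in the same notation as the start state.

from: (4, 2) facing up
step 1 (move(4)): (4, 3) facing up
step 2 (back(2)): (4, 1) facing up
step 3 (move(3)): (4, 3) facing up

(4, 3) facing up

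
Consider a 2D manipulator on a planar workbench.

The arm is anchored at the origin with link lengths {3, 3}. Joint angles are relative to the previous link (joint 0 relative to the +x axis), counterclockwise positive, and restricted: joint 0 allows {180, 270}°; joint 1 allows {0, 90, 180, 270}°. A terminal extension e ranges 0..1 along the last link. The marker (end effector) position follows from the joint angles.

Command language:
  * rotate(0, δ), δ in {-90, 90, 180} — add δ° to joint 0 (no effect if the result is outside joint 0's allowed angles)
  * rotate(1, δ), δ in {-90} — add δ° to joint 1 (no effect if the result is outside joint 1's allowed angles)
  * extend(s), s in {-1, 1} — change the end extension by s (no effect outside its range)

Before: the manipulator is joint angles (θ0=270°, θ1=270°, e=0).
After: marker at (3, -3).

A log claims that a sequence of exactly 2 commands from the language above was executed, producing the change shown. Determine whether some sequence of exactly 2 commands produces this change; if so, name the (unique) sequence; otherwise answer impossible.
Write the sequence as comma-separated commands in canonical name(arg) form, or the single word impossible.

rotate(1, -90), rotate(1, -90)

start: joint angles (θ0=270°, θ1=270°, e=0)
t=1 rotate(1, -90) ⇒ joint angles (θ0=270°, θ1=180°, e=0)
t=2 rotate(1, -90) ⇒ joint angles (θ0=270°, θ1=90°, e=0)
no other 2-command option fits: unique.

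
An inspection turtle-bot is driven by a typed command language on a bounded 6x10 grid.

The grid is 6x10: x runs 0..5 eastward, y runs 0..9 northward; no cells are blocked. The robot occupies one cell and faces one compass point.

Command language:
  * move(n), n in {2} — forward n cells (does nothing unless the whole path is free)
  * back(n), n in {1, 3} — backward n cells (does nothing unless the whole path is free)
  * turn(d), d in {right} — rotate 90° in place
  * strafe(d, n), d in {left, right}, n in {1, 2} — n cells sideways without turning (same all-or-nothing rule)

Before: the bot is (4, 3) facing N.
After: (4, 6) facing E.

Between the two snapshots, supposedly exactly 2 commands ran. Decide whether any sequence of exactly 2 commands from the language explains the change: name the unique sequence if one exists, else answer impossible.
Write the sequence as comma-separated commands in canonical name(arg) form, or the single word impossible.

all 64 sequences checked — none match.

impossible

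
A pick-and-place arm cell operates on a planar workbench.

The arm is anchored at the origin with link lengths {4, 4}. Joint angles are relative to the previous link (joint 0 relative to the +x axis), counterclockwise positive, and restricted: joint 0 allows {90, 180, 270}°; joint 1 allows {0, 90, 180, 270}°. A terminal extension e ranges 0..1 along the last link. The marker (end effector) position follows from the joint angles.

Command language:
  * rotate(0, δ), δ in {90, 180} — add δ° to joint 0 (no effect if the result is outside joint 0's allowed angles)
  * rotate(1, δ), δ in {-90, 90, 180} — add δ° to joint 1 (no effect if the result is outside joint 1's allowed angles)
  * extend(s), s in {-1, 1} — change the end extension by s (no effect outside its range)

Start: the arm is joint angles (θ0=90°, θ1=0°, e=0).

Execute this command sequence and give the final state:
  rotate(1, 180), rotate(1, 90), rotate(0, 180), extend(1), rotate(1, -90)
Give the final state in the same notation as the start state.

start: joint angles (θ0=90°, θ1=0°, e=0)
t=1 rotate(1, 180) ⇒ joint angles (θ0=90°, θ1=180°, e=0)
t=2 rotate(1, 90) ⇒ joint angles (θ0=90°, θ1=270°, e=0)
t=3 rotate(0, 180) ⇒ joint angles (θ0=270°, θ1=270°, e=0)
t=4 extend(1) ⇒ joint angles (θ0=270°, θ1=270°, e=1)
t=5 rotate(1, -90) ⇒ joint angles (θ0=270°, θ1=180°, e=1)

joint angles (θ0=270°, θ1=180°, e=1)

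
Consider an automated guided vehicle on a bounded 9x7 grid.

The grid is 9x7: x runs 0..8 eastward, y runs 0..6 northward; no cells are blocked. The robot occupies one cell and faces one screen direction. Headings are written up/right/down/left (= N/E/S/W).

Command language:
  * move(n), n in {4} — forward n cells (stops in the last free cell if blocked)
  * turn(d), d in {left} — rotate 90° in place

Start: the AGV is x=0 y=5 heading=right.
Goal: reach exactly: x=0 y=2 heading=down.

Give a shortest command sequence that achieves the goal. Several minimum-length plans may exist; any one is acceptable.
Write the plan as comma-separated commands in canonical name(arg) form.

initial: x=0 y=5 heading=right
1. turn(left) → x=0 y=5 heading=up
2. move(4) → x=0 y=6 heading=up
3. turn(left) → x=0 y=6 heading=left
4. turn(left) → x=0 y=6 heading=down
5. move(4) → x=0 y=2 heading=down
minimal: 5 command(s), checked below 5.

turn(left), move(4), turn(left), turn(left), move(4)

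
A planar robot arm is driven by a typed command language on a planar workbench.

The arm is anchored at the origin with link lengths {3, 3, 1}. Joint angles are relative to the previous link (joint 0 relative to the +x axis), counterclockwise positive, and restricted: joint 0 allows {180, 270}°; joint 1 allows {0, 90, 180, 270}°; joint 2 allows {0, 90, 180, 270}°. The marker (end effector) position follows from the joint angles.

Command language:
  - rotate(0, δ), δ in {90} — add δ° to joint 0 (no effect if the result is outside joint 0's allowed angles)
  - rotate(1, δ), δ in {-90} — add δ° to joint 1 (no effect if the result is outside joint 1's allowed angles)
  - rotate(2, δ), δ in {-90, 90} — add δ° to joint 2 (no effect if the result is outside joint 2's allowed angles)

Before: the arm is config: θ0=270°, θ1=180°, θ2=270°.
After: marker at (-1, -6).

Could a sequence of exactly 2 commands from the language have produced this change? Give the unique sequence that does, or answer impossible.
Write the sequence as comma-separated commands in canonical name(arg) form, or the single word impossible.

from: config: θ0=270°, θ1=180°, θ2=270°
1. rotate(1, -90) → config: θ0=270°, θ1=90°, θ2=270°
2. rotate(1, -90) → config: θ0=270°, θ1=0°, θ2=270°
no other 2-command option fits: unique.

rotate(1, -90), rotate(1, -90)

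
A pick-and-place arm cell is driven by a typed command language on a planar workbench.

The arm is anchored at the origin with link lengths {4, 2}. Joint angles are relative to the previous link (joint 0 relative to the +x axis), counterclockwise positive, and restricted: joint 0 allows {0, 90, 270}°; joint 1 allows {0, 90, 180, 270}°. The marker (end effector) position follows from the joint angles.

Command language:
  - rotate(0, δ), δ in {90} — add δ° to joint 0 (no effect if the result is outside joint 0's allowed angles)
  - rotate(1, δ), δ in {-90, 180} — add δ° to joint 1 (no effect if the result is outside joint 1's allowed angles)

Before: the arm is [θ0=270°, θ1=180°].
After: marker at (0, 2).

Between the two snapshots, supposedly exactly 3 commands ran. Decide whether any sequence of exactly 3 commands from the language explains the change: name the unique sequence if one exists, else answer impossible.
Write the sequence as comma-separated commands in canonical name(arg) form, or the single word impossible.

rotate(0, 90), rotate(0, 90), rotate(0, 90)

from: [θ0=270°, θ1=180°]
[1] after rotate(0, 90): [θ0=0°, θ1=180°]
[2] after rotate(0, 90): [θ0=90°, θ1=180°]
[3] after rotate(0, 90): [θ0=90°, θ1=180°]
no other 3-command option fits: unique.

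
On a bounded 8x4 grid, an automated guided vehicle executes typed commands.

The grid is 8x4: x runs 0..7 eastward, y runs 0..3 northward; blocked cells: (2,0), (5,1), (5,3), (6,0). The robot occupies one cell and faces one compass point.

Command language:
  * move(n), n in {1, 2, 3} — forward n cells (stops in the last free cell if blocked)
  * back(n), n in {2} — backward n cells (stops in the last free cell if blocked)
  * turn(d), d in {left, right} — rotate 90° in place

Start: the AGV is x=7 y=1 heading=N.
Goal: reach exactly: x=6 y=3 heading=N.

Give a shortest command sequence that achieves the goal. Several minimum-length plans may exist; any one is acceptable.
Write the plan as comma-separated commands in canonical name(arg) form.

turn(left), move(1), turn(right), move(2)

t0: x=7 y=1 heading=N
[1] after turn(left): x=7 y=1 heading=W
[2] after move(1): x=6 y=1 heading=W
[3] after turn(right): x=6 y=1 heading=N
[4] after move(2): x=6 y=3 heading=N
minimal: 4 command(s), checked below 4.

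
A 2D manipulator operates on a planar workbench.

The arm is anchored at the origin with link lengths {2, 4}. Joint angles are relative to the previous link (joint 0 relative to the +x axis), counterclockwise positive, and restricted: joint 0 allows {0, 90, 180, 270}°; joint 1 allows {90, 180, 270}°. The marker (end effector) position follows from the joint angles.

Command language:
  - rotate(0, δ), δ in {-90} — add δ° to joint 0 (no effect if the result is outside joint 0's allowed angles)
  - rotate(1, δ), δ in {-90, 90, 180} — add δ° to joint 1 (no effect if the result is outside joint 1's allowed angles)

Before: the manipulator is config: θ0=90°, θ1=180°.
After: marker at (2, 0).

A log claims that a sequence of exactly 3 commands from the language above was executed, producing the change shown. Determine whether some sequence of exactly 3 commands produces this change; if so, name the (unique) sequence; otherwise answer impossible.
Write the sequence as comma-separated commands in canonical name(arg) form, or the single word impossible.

rotate(0, -90), rotate(0, -90), rotate(0, -90)

start: config: θ0=90°, θ1=180°
step 1 (rotate(0, -90)): config: θ0=0°, θ1=180°
step 2 (rotate(0, -90)): config: θ0=270°, θ1=180°
step 3 (rotate(0, -90)): config: θ0=180°, θ1=180°
no other 3-command option fits: unique.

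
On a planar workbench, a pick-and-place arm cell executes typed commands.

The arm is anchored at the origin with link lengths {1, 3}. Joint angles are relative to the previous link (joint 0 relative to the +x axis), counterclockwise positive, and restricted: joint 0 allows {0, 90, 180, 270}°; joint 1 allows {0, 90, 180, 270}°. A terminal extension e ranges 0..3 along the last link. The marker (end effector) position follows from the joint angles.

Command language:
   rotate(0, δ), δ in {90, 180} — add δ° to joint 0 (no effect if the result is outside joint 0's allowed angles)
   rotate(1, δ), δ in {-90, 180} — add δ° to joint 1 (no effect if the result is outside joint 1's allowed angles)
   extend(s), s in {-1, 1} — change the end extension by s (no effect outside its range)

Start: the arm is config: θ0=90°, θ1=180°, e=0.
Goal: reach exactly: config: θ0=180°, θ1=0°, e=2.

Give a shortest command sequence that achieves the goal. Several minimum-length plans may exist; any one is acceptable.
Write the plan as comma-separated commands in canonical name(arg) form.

rotate(1, 180), extend(1), extend(1), rotate(0, 90)

begin: config: θ0=90°, θ1=180°, e=0
step 1 (rotate(1, 180)): config: θ0=90°, θ1=0°, e=0
step 2 (extend(1)): config: θ0=90°, θ1=0°, e=1
step 3 (extend(1)): config: θ0=90°, θ1=0°, e=2
step 4 (rotate(0, 90)): config: θ0=180°, θ1=0°, e=2
minimal: 4 command(s), checked below 4.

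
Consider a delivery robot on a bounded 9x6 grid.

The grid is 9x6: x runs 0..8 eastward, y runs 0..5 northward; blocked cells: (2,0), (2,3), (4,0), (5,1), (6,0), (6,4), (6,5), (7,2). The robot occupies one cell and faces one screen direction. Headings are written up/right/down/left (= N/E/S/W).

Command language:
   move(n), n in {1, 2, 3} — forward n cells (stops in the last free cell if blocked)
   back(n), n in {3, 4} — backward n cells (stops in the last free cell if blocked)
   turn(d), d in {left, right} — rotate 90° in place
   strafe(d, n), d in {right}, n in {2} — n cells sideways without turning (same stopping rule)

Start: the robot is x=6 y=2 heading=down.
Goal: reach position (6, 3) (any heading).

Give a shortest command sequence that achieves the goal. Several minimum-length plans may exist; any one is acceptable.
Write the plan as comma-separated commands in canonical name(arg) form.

back(4)

t0: x=6 y=2 heading=down
t=1 back(4) ⇒ x=6 y=3 heading=down
minimal: 1 command(s), checked below 1.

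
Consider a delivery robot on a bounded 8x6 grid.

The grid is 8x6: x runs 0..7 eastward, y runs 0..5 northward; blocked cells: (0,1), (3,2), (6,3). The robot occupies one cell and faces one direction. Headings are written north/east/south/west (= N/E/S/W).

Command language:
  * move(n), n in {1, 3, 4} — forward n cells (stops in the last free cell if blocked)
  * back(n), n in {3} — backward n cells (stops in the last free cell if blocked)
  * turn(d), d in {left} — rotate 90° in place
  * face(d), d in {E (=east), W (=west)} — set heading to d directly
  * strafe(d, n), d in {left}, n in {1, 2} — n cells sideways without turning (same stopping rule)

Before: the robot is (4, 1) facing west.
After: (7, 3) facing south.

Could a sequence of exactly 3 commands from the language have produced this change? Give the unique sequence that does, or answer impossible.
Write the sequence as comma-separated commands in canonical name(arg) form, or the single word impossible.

impossible

no 3-step route produces this change.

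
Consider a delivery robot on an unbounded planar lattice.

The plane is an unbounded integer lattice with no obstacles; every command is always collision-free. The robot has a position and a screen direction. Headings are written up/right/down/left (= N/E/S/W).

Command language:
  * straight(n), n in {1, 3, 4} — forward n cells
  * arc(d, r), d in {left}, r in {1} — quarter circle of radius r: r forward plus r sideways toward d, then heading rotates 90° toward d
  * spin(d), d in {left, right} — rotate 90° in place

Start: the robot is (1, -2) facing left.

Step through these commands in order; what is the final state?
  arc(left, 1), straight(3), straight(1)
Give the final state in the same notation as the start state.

t0: (1, -2) facing left
t=1 arc(left, 1) ⇒ (0, -3) facing down
t=2 straight(3) ⇒ (0, -6) facing down
t=3 straight(1) ⇒ (0, -7) facing down

(0, -7) facing down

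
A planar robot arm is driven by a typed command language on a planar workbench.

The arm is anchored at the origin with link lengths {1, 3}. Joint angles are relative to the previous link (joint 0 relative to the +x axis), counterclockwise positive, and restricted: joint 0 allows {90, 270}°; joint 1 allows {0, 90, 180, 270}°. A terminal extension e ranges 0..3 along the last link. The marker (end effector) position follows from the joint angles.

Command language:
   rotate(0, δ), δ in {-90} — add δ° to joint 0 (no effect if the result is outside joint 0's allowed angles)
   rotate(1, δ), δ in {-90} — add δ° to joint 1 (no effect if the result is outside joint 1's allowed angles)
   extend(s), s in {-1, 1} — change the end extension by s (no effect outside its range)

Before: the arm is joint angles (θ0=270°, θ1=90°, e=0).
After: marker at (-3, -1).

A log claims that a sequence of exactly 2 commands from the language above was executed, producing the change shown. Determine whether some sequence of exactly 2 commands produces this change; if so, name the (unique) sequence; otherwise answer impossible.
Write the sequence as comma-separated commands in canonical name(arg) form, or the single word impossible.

rotate(1, -90), rotate(1, -90)

begin: joint angles (θ0=270°, θ1=90°, e=0)
1. rotate(1, -90) → joint angles (θ0=270°, θ1=0°, e=0)
2. rotate(1, -90) → joint angles (θ0=270°, θ1=270°, e=0)
uniquely the one of 16 2-step routes that fits.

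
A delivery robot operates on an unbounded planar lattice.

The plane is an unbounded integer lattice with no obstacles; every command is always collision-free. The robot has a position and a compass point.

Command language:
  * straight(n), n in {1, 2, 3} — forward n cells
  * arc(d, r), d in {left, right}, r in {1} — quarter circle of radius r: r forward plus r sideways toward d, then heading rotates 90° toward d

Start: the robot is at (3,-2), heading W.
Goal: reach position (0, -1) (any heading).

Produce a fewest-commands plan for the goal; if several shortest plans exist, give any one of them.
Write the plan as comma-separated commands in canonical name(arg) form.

t0: at (3,-2), heading W
1. straight(2) → at (1,-2), heading W
2. arc(right, 1) → at (0,-1), heading N
no 1-step plan works, so 2 is optimal.

straight(2), arc(right, 1)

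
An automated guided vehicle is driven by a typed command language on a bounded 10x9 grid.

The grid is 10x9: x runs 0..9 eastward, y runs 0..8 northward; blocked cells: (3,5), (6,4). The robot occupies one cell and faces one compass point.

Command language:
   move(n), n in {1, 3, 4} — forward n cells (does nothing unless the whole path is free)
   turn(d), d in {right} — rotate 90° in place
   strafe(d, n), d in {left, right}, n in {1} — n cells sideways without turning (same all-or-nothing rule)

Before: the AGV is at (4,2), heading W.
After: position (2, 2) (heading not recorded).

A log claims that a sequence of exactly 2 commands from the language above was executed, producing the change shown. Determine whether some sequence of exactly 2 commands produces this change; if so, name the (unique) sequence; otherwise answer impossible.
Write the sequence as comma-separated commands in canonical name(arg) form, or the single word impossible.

move(1), move(1)

from: at (4,2), heading W
t=1 move(1) ⇒ at (3,2), heading W
t=2 move(1) ⇒ at (2,2), heading W
all 36 alternatives checked — unique.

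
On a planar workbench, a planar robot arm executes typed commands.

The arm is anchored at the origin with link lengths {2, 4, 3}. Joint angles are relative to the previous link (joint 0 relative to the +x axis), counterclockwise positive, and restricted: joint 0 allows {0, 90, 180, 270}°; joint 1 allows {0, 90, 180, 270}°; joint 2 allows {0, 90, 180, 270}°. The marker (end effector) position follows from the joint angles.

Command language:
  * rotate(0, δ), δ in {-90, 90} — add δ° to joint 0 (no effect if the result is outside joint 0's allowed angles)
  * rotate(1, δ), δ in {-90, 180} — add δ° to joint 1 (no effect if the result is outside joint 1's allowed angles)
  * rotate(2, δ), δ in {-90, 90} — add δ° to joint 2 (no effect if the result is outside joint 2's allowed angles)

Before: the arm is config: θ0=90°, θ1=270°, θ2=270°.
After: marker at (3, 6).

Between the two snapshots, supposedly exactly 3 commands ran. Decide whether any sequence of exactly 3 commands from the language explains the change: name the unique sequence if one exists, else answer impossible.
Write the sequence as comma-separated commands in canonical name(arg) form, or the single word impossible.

rotate(1, -90), rotate(1, -90), rotate(1, -90)

t0: config: θ0=90°, θ1=270°, θ2=270°
1. rotate(1, -90) → config: θ0=90°, θ1=180°, θ2=270°
2. rotate(1, -90) → config: θ0=90°, θ1=90°, θ2=270°
3. rotate(1, -90) → config: θ0=90°, θ1=0°, θ2=270°
no rival 3-sequence matches.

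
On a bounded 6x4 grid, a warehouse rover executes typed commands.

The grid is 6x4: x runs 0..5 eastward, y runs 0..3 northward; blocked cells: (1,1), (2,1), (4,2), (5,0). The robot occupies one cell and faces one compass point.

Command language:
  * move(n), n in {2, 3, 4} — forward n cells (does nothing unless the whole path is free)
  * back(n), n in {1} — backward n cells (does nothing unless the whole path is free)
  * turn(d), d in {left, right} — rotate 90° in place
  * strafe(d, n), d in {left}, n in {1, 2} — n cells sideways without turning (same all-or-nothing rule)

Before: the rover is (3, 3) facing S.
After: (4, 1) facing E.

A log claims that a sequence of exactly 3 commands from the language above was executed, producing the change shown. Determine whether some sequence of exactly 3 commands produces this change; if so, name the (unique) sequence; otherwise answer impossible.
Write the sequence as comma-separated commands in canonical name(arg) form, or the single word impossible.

move(2), strafe(left, 1), turn(left)

key: position moved to (4,1) AND the heading swung to E — translation plus rotation needed
start: (3, 3) facing S
1. move(2) → (3, 1) facing S
2. strafe(left, 1) → (4, 1) facing S
3. turn(left) → (4, 1) facing E
no rival 3-sequence matches.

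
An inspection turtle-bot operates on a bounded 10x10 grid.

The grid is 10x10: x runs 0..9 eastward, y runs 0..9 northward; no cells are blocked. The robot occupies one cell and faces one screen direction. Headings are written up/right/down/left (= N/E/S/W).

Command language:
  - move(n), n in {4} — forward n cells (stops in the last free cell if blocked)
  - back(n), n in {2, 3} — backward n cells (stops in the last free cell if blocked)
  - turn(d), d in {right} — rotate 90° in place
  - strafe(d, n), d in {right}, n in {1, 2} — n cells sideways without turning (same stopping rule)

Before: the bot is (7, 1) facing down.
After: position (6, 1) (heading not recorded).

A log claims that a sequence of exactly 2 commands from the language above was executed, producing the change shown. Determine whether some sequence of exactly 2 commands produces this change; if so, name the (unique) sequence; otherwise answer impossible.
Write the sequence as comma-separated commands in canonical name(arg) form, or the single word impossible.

key: running turn(right) before strafe(right, 1) would end elsewhere — order is forced
from: (7, 1) facing down
1. strafe(right, 1) → (6, 1) facing down
2. turn(right) → (6, 1) facing left
no rival 2-sequence matches.

strafe(right, 1), turn(right)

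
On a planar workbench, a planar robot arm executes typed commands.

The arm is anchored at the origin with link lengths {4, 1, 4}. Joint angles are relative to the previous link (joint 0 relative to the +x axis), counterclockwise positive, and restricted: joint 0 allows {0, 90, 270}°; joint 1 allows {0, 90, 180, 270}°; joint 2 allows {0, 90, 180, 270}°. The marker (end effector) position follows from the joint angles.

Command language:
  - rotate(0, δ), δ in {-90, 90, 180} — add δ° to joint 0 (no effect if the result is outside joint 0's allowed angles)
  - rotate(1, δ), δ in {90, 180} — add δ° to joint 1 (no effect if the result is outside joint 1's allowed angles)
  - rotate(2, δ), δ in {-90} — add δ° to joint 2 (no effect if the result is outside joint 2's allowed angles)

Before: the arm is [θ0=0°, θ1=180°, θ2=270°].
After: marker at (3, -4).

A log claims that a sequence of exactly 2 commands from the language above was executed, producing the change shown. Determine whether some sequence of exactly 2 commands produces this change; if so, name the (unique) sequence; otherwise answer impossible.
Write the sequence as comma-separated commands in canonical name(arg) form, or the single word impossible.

start: [θ0=0°, θ1=180°, θ2=270°]
t=1 rotate(2, -90) ⇒ [θ0=0°, θ1=180°, θ2=180°]
t=2 rotate(2, -90) ⇒ [θ0=0°, θ1=180°, θ2=90°]
all 36 alternatives checked — unique.

rotate(2, -90), rotate(2, -90)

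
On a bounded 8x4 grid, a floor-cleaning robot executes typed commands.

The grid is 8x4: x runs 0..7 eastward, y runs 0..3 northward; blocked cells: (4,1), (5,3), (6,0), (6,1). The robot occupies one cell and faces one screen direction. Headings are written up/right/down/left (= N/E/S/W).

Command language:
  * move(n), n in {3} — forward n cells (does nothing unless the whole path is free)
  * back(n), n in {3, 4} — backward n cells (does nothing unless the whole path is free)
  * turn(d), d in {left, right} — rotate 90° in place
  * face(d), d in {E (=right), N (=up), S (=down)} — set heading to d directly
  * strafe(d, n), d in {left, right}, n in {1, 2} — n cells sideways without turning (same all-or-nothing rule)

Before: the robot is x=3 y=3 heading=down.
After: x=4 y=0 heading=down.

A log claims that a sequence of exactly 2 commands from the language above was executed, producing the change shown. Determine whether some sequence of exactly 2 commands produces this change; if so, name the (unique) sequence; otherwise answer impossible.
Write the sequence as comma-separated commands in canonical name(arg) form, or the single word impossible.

key: order matters: swapping move(3) and strafe(left, 1) lands elsewhere
begin: x=3 y=3 heading=down
t=1 move(3) ⇒ x=3 y=0 heading=down
t=2 strafe(left, 1) ⇒ x=4 y=0 heading=down
no rival 2-sequence matches.

move(3), strafe(left, 1)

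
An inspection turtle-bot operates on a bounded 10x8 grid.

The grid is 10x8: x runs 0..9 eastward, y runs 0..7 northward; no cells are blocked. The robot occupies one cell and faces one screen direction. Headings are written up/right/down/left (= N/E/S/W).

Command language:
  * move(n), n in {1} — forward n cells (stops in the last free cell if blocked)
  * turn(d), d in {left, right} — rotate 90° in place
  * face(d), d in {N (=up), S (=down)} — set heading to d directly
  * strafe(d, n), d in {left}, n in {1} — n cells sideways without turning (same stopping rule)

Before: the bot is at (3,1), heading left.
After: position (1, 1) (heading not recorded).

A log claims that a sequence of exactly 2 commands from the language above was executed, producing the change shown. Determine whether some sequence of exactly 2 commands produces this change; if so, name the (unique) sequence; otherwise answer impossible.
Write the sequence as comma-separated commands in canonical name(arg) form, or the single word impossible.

initial: at (3,1), heading left
[1] after move(1): at (2,1), heading left
[2] after move(1): at (1,1), heading left
uniquely the one of 36 2-step routes that fits.

move(1), move(1)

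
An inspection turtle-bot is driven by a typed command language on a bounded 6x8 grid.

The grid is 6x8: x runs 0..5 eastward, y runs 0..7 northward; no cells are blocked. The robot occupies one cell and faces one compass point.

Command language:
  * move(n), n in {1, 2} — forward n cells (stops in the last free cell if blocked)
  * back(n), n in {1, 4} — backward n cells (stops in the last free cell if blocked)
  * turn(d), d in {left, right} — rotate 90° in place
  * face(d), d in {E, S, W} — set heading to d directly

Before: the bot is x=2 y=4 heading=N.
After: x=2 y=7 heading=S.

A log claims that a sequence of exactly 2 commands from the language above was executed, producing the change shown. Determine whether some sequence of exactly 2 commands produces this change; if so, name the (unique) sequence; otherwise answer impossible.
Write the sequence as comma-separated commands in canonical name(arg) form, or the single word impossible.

face(S), back(4)

key: order matters: swapping face(S) and back(4) lands elsewhere
from: x=2 y=4 heading=N
step 1 (face(S)): x=2 y=4 heading=S
step 2 (back(4)): x=2 y=7 heading=S
all 81 alternatives checked — unique.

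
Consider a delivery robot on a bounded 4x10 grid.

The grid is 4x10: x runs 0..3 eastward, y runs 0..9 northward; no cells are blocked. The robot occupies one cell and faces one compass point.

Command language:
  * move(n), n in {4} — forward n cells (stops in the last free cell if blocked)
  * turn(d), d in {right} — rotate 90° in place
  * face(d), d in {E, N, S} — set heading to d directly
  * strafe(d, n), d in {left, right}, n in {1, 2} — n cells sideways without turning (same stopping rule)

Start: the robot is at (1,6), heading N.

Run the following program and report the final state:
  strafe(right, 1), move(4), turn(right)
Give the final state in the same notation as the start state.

at (2,9), heading E

t0: at (1,6), heading N
1. strafe(right, 1) → at (2,6), heading N
2. move(4) → at (2,9), heading N
3. turn(right) → at (2,9), heading E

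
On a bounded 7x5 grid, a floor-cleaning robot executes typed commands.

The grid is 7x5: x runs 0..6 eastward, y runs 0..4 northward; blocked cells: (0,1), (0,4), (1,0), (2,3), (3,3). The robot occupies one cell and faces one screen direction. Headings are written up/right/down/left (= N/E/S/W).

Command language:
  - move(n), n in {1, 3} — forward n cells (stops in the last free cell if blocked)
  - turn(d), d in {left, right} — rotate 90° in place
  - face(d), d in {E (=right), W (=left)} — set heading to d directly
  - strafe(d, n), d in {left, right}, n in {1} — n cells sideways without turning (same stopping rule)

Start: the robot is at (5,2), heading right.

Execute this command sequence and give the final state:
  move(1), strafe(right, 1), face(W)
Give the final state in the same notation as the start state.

at (6,1), heading left

from: at (5,2), heading right
[1] after move(1): at (6,2), heading right
[2] after strafe(right, 1): at (6,1), heading right
[3] after face(W): at (6,1), heading left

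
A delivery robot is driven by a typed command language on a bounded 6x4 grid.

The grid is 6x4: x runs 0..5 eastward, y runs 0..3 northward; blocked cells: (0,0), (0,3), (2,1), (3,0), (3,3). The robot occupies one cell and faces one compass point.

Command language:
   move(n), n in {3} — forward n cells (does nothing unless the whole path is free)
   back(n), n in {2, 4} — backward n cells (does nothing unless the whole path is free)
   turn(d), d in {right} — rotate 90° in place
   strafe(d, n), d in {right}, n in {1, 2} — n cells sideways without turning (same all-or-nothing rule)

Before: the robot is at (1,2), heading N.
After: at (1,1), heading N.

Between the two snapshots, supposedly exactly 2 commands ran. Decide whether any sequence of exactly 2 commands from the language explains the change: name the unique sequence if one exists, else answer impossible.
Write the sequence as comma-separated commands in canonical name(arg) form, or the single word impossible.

impossible

all 36 sequences checked — none match.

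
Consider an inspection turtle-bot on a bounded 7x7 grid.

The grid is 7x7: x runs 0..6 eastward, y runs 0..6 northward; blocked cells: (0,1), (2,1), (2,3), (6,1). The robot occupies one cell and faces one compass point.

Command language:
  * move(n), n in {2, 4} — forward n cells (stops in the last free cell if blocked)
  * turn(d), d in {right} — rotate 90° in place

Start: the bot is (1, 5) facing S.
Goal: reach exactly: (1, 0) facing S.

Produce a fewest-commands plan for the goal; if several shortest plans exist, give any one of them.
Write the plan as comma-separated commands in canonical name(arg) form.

t0: (1, 5) facing S
[1] after move(2): (1, 3) facing S
[2] after move(4): (1, 0) facing S
shorter routes all fall short; 2 is best.

move(2), move(4)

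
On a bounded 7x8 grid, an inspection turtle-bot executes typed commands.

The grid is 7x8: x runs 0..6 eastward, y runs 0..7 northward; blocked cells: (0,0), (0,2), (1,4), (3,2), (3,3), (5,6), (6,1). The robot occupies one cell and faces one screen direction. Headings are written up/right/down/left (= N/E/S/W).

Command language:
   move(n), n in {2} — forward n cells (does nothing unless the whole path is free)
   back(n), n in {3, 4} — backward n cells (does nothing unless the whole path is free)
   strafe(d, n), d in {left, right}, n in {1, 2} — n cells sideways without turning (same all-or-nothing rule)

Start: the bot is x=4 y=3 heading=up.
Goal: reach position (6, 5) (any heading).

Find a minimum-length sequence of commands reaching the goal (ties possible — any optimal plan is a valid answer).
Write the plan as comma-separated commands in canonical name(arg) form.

t0: x=4 y=3 heading=up
[1] after strafe(right, 2): x=6 y=3 heading=up
[2] after move(2): x=6 y=5 heading=up
nothing shorter than 2 reaches the goal.

strafe(right, 2), move(2)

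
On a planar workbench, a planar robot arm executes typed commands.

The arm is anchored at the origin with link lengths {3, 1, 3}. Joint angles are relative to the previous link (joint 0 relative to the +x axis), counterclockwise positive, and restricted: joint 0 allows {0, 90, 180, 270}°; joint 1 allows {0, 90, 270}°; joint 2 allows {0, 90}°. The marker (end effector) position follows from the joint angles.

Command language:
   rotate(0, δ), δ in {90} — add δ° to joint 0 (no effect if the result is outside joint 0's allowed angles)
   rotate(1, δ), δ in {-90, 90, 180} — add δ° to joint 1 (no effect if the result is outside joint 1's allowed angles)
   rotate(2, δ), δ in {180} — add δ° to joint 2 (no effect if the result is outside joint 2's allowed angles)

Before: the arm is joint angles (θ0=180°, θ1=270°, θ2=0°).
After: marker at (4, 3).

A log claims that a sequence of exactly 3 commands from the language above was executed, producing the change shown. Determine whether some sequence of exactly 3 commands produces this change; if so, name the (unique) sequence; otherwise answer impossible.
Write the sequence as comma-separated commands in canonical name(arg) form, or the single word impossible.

start: joint angles (θ0=180°, θ1=270°, θ2=0°)
[1] after rotate(0, 90): joint angles (θ0=270°, θ1=270°, θ2=0°)
[2] after rotate(0, 90): joint angles (θ0=0°, θ1=270°, θ2=0°)
[3] after rotate(0, 90): joint angles (θ0=90°, θ1=270°, θ2=0°)
all 125 alternatives checked — unique.

rotate(0, 90), rotate(0, 90), rotate(0, 90)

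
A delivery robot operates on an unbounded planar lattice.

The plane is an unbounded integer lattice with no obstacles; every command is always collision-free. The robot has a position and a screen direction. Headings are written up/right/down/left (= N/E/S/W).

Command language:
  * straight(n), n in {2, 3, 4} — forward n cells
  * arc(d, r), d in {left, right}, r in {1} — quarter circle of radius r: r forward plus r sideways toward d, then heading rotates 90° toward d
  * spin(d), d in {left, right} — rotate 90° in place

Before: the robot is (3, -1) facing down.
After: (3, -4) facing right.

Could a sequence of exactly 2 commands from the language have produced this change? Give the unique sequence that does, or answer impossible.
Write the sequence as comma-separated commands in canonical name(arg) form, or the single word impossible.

key: position moved to (3,-4) AND the heading swung to E — translation plus rotation needed
from: (3, -1) facing down
1. straight(3) → (3, -4) facing down
2. spin(left) → (3, -4) facing right
uniquely the one of 49 2-step routes that fits.

straight(3), spin(left)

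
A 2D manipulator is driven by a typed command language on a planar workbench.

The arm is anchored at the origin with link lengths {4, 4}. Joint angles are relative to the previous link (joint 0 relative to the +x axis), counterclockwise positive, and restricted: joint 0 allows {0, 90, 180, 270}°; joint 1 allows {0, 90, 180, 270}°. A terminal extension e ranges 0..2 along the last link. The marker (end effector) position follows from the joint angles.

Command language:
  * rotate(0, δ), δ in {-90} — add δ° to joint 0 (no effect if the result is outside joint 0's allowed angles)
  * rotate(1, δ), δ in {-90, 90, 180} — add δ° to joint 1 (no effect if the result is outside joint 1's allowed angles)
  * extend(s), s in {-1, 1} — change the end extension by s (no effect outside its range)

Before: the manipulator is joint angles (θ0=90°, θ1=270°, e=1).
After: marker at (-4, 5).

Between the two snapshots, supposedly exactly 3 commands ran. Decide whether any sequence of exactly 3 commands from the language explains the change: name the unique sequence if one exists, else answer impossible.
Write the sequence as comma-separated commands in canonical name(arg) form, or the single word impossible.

t0: joint angles (θ0=90°, θ1=270°, e=1)
1. rotate(0, -90) → joint angles (θ0=0°, θ1=270°, e=1)
2. rotate(0, -90) → joint angles (θ0=270°, θ1=270°, e=1)
3. rotate(0, -90) → joint angles (θ0=180°, θ1=270°, e=1)
no other 3-command option fits: unique.

rotate(0, -90), rotate(0, -90), rotate(0, -90)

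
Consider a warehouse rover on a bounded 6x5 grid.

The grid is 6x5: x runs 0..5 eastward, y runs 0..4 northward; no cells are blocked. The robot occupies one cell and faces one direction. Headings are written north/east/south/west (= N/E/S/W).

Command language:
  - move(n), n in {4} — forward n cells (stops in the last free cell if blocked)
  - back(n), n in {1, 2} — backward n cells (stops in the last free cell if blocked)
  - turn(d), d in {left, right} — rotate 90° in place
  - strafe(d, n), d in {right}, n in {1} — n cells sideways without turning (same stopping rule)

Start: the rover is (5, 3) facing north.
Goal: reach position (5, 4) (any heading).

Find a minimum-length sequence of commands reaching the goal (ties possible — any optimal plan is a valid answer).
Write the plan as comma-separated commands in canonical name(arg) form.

move(4)

t0: (5, 3) facing north
[1] after move(4): (5, 4) facing north
minimal: 1 command(s), checked below 1.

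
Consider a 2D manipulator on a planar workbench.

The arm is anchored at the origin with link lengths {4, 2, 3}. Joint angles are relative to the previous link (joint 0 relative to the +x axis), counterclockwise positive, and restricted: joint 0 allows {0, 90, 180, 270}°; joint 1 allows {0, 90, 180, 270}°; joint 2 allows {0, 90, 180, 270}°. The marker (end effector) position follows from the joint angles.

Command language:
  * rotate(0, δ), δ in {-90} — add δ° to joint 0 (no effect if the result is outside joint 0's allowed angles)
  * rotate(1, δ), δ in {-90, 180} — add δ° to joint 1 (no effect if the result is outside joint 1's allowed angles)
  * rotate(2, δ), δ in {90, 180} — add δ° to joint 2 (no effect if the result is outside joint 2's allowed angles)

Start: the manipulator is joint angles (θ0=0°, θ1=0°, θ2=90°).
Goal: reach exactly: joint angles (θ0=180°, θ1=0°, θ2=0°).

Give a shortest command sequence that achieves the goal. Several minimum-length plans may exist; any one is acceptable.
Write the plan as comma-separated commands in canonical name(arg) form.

rotate(0, -90), rotate(0, -90), rotate(2, 90), rotate(2, 180)

t0: joint angles (θ0=0°, θ1=0°, θ2=90°)
1. rotate(0, -90) → joint angles (θ0=270°, θ1=0°, θ2=90°)
2. rotate(0, -90) → joint angles (θ0=180°, θ1=0°, θ2=90°)
3. rotate(2, 90) → joint angles (θ0=180°, θ1=0°, θ2=180°)
4. rotate(2, 180) → joint angles (θ0=180°, θ1=0°, θ2=0°)
shorter routes all fall short; 4 is best.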